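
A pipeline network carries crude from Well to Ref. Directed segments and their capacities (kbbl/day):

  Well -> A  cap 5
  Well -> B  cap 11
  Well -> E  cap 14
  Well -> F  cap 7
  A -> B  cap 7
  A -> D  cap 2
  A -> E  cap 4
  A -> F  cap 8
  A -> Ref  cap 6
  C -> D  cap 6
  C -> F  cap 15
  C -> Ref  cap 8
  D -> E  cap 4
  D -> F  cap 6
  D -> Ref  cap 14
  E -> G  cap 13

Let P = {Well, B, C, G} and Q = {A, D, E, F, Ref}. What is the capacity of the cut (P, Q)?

Edges leaving {Well, B, C, G}: Well→A (5), Well→E (14), Well→F (7), C→D (6), C→F (15), C→Ref (8).
Cut capacity = 5 + 14 + 7 + 6 + 15 + 8 = 55.

55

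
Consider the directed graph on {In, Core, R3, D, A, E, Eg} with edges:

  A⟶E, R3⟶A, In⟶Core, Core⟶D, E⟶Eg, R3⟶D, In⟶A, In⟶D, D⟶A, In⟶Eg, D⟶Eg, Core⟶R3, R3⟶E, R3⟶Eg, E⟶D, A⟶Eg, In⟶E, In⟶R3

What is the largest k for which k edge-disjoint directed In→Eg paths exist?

Assign every edge capacity 1; by Menger, the answer equals the max flow.
Path In→Eg (+1); total 1.
Path In→R3→Eg (+1); total 2.
Path In→D→Eg (+1); total 3.
Path In→A→Eg (+1); total 4.
Path In→E→Eg (+1); total 5.
No residual In→Eg path; max flow = 5.
Certifying cut of size 5: {A→Eg, D→Eg, E→Eg, In→Eg, R3→Eg}.

5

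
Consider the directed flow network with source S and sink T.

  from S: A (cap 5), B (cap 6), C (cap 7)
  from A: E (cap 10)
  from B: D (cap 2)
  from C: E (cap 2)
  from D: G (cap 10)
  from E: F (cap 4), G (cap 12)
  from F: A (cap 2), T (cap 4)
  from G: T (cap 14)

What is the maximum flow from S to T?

9

Augment S→A→E→F→T: bottleneck 4, flow now 4.
Augment S→A→E→G→T: bottleneck 1, flow now 5.
Augment S→B→D→G→T: bottleneck 2, flow now 7.
Augment S→C→E→G→T: bottleneck 2, flow now 9.
No augmenting path remains; maximum flow = 9.
In the residual graph, reachable from S: {S, B, C}.
Min-cut edges: S→A (5), B→D (2), C→E (2); capacity 5 + 2 + 2 = 9.
This cut is saturated, so no flow can exceed 9.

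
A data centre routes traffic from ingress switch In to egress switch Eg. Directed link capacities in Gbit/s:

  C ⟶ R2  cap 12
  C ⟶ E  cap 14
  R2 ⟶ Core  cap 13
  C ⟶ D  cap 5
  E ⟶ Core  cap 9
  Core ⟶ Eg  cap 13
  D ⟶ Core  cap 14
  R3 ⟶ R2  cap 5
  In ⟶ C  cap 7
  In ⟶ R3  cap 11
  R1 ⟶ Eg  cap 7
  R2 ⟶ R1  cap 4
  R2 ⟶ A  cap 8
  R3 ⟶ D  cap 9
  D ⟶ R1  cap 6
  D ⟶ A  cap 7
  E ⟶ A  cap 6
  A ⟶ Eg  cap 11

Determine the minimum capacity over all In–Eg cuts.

18

Augment In→C→E→Core→Eg: bottleneck 7, flow now 7.
Augment In→R3→R2→Core→Eg: bottleneck 5, flow now 12.
Augment In→R3→D→Core→Eg: bottleneck 1, flow now 13.
Augment In→R3→D→A→Eg: bottleneck 5, flow now 18.
No augmenting path remains; maximum flow = 18.
By max-flow min-cut, the minimum cut capacity equals the max flow.
In the residual graph, reachable from In: {In}.
Min-cut edges: In→C (7), In→R3 (11); capacity 7 + 11 = 18.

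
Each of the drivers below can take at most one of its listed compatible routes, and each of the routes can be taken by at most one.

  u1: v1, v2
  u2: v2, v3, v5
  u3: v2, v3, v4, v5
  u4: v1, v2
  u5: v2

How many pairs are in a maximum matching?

Unit-capacity flow: source→left, listed edges, right→sink; max matching = max flow.
Augmenting path u1→v1 (+1); matched 1.
Augmenting path u2→v2 (+1); matched 2.
Augmenting path u3→v3 (+1); matched 3.
Augmenting path u4→v2→u2→v5 (+1); matched 4.
No augmenting path remains; maximum matching = 4.
König certificate: {u2, u3, v1, v2} is a vertex cover of size 4 (every listed pair touches it), so no matching can be larger.

4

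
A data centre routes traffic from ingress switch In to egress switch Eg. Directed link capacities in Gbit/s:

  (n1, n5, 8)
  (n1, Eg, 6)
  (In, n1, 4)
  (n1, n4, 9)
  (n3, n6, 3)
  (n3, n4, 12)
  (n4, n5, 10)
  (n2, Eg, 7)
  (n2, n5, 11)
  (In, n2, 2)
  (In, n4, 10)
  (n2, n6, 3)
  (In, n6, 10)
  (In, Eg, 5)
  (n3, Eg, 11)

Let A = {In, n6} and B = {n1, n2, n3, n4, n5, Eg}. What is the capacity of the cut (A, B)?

Edges leaving {In, n6}: In→n1 (4), In→n2 (2), In→n4 (10), In→Eg (5).
Cut capacity = 4 + 2 + 10 + 5 = 21.

21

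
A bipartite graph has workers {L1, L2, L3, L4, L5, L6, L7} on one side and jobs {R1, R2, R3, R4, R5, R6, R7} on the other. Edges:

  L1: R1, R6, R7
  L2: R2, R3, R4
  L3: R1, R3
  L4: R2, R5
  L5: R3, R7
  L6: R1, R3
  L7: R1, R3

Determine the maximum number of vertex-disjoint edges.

Unit-capacity flow: source→left, listed edges, right→sink; max matching = max flow.
Augmenting path L1→R1 (+1); matched 1.
Augmenting path L2→R2 (+1); matched 2.
Augmenting path L3→R3 (+1); matched 3.
Augmenting path L4→R5 (+1); matched 4.
Augmenting path L5→R7 (+1); matched 5.
Augmenting path L6→R1→L1→R6 (+1); matched 6.
No augmenting path remains; maximum matching = 6.
König certificate: {L1, L2, L4, L5, R1, R3} is a vertex cover of size 6 (every listed pair touches it), so no matching can be larger.

6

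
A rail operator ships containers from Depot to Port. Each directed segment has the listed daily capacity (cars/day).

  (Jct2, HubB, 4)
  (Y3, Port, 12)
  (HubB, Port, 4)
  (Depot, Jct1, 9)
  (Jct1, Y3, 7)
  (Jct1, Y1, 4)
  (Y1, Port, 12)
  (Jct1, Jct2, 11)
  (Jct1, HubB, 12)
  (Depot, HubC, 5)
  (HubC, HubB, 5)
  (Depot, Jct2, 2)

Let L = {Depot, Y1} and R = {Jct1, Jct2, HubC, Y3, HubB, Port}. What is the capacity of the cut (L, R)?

Edges leaving {Depot, Y1}: Depot→Jct1 (9), Depot→Jct2 (2), Depot→HubC (5), Y1→Port (12).
Cut capacity = 9 + 2 + 5 + 12 = 28.

28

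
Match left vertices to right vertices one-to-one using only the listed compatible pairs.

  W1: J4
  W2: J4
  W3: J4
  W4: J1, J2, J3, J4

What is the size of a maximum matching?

Unit-capacity flow: source→left, listed edges, right→sink; max matching = max flow.
Augmenting path W1→J4 (+1); matched 1.
Augmenting path W4→J1 (+1); matched 2.
No augmenting path remains; maximum matching = 2.
König certificate: {W4, J4} is a vertex cover of size 2 (every listed pair touches it), so no matching can be larger.

2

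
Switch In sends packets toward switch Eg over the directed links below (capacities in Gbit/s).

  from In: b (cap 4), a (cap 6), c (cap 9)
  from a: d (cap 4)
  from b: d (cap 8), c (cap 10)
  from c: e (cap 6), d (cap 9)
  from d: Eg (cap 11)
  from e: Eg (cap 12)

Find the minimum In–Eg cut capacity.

17

Augment In→a→d→Eg: bottleneck 4, flow now 4.
Augment In→b→d→Eg: bottleneck 4, flow now 8.
Augment In→c→d→Eg: bottleneck 3, flow now 11.
Augment In→c→e→Eg: bottleneck 6, flow now 17.
No augmenting path remains; maximum flow = 17.
By max-flow min-cut, the minimum cut capacity equals the max flow.
In the residual graph, reachable from In: {In, a}.
Min-cut edges: In→b (4), In→c (9), a→d (4); capacity 4 + 9 + 4 = 17.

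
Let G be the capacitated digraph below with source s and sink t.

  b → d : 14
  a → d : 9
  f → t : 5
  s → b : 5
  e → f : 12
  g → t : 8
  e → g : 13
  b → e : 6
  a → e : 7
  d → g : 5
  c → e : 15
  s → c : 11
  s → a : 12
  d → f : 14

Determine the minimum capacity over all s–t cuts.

13

Augment s→a→d→f→t: bottleneck 5, flow now 5.
Augment s→a→d→g→t: bottleneck 4, flow now 9.
Augment s→a→e→g→t: bottleneck 3, flow now 12.
Augment s→b→d→g→t: bottleneck 1, flow now 13.
No augmenting path remains; maximum flow = 13.
By max-flow min-cut, the minimum cut capacity equals the max flow.
In the residual graph, reachable from s: {s, a, b, c, d, e, f, g}.
Min-cut edges: f→t (5), g→t (8); capacity 5 + 8 = 13.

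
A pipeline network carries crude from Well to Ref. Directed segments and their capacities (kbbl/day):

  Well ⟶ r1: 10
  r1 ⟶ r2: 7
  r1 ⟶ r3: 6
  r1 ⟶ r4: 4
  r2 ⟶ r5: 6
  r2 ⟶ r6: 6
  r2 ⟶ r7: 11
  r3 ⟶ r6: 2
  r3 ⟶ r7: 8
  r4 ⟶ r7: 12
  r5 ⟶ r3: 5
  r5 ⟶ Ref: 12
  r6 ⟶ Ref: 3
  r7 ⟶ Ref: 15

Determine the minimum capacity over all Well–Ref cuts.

Augment Well→r1→r2→r5→Ref: bottleneck 6, flow now 6.
Augment Well→r1→r2→r6→Ref: bottleneck 1, flow now 7.
Augment Well→r1→r3→r6→Ref: bottleneck 2, flow now 9.
Augment Well→r1→r3→r7→Ref: bottleneck 1, flow now 10.
No augmenting path remains; maximum flow = 10.
By max-flow min-cut, the minimum cut capacity equals the max flow.
In the residual graph, reachable from Well: {Well}.
Min-cut edges: Well→r1 (10); capacity 10 = 10.

10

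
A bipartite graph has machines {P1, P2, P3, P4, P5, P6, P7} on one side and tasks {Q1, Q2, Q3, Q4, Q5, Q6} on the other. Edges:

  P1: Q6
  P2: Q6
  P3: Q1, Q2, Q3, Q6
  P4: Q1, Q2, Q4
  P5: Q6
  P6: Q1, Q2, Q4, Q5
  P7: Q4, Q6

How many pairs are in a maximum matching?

Unit-capacity flow: source→left, listed edges, right→sink; max matching = max flow.
Augmenting path P1→Q6 (+1); matched 1.
Augmenting path P3→Q1 (+1); matched 2.
Augmenting path P4→Q2 (+1); matched 3.
Augmenting path P6→Q4 (+1); matched 4.
Augmenting path P7→Q4→P6→Q5 (+1); matched 5.
No augmenting path remains; maximum matching = 5.
König certificate: {P3, P4, P6, P7, Q6} is a vertex cover of size 5 (every listed pair touches it), so no matching can be larger.

5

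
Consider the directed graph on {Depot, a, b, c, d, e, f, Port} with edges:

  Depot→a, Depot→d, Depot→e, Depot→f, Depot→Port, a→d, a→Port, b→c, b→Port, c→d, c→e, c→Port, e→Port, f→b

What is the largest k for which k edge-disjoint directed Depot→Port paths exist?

Assign every edge capacity 1; by Menger, the answer equals the max flow.
Path Depot→Port (+1); total 1.
Path Depot→a→Port (+1); total 2.
Path Depot→e→Port (+1); total 3.
Path Depot→f→b→Port (+1); total 4.
No residual Depot→Port path; max flow = 4.
Certifying cut of size 4: {Depot→Port, Depot→a, Depot→e, Depot→f}.

4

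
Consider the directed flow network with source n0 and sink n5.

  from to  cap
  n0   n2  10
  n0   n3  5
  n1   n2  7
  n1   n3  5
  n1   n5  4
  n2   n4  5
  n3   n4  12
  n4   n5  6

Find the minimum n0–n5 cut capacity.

6

Augment n0→n2→n4→n5: bottleneck 5, flow now 5.
Augment n0→n3→n4→n5: bottleneck 1, flow now 6.
No augmenting path remains; maximum flow = 6.
By max-flow min-cut, the minimum cut capacity equals the max flow.
In the residual graph, reachable from n0: {n0, n2, n3, n4}.
Min-cut edges: n4→n5 (6); capacity 6 = 6.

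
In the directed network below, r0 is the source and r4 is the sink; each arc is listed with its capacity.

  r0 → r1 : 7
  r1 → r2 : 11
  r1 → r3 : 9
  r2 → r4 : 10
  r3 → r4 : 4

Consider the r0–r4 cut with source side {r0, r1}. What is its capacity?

Edges leaving {r0, r1}: r1→r2 (11), r1→r3 (9).
Cut capacity = 11 + 9 = 20.

20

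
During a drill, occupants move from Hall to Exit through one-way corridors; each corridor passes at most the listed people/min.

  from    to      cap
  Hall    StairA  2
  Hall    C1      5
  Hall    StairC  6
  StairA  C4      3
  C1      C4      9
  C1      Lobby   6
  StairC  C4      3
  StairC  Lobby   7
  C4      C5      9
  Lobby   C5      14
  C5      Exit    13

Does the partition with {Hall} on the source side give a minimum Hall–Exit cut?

Given cut capacity: 2 + 5 + 6 = 13.
Augment Hall→StairA→C4→C5→Exit: bottleneck 2, flow now 2.
Augment Hall→C1→C4→C5→Exit: bottleneck 5, flow now 7.
Augment Hall→StairC→C4→C5→Exit: bottleneck 2, flow now 9.
Augment Hall→StairC→Lobby→C5→Exit: bottleneck 4, flow now 13.
No augmenting path remains; maximum flow = 13.
Cut capacity 13 equals the max flow, so it is a minimum cut.

Yes — it is a minimum cut (capacity 13).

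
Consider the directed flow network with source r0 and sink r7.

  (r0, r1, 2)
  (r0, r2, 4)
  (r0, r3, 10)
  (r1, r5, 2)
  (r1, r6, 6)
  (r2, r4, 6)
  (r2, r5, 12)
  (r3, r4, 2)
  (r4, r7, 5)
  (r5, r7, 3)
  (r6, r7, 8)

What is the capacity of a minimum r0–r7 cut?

Augment r0→r1→r5→r7: bottleneck 2, flow now 2.
Augment r0→r2→r4→r7: bottleneck 4, flow now 6.
Augment r0→r3→r4→r7: bottleneck 1, flow now 7.
Augment r0→r3→r4→r2→r5→r7: bottleneck 1, flow now 8. (uses reverse residual edge)
No augmenting path remains; maximum flow = 8.
By max-flow min-cut, the minimum cut capacity equals the max flow.
In the residual graph, reachable from r0: {r0, r3}.
Min-cut edges: r0→r1 (2), r0→r2 (4), r3→r4 (2); capacity 2 + 4 + 2 = 8.

8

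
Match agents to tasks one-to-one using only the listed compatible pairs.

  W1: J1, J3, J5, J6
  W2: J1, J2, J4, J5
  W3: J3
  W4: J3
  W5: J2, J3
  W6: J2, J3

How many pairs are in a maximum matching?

Unit-capacity flow: source→left, listed edges, right→sink; max matching = max flow.
Augmenting path W1→J1 (+1); matched 1.
Augmenting path W2→J2 (+1); matched 2.
Augmenting path W3→J3 (+1); matched 3.
Augmenting path W5→J2→W2→J4 (+1); matched 4.
No augmenting path remains; maximum matching = 4.
König certificate: {W1, W2, J2, J3} is a vertex cover of size 4 (every listed pair touches it), so no matching can be larger.

4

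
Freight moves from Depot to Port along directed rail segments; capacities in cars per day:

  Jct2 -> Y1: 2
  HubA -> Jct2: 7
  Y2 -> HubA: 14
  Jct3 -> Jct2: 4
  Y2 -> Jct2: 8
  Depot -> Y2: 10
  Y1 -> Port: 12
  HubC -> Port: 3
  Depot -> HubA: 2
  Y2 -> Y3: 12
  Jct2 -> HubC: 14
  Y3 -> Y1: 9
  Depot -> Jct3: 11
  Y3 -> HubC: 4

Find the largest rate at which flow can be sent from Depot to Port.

14

Augment Depot→Jct3→Jct2→HubC→Port: bottleneck 3, flow now 3.
Augment Depot→Jct3→Jct2→Y1→Port: bottleneck 1, flow now 4.
Augment Depot→Y2→Y3→Y1→Port: bottleneck 9, flow now 13.
Augment Depot→Y2→Jct2→Y1→Port: bottleneck 1, flow now 14.
No augmenting path remains; maximum flow = 14.
In the residual graph, reachable from Depot: {Depot, Jct3, Y2, HubA, Y3, Jct2, HubC}.
Min-cut edges: Y3→Y1 (9), Jct2→Y1 (2), HubC→Port (3); capacity 9 + 2 + 3 = 14.
This cut is saturated, so no flow can exceed 14.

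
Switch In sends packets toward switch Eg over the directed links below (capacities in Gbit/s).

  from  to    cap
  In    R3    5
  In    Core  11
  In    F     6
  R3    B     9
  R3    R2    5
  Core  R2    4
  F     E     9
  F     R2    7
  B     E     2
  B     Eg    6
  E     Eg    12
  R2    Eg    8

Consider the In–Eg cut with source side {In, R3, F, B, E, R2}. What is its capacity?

Edges leaving {In, R3, F, B, E, R2}: In→Core (11), B→Eg (6), E→Eg (12), R2→Eg (8).
Cut capacity = 11 + 6 + 12 + 8 = 37.

37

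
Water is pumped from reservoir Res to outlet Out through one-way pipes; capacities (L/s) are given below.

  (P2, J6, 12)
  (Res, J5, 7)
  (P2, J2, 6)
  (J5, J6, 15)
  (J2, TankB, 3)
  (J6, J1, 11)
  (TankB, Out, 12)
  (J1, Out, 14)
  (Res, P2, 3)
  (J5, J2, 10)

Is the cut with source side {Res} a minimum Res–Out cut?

Yes — it is a minimum cut (capacity 10).

Given cut capacity: 7 + 3 = 10.
Augment Res→J5→J6→J1→Out: bottleneck 7, flow now 7.
Augment Res→P2→J6→J1→Out: bottleneck 3, flow now 10.
No augmenting path remains; maximum flow = 10.
Cut capacity 10 equals the max flow, so it is a minimum cut.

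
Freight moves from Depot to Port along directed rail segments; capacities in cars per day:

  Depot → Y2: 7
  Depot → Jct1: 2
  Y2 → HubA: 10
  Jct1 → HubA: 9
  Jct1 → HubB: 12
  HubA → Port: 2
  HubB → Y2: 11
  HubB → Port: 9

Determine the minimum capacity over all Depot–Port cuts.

4

Augment Depot→Y2→HubA→Port: bottleneck 2, flow now 2.
Augment Depot→Jct1→HubB→Port: bottleneck 2, flow now 4.
No augmenting path remains; maximum flow = 4.
By max-flow min-cut, the minimum cut capacity equals the max flow.
In the residual graph, reachable from Depot: {Depot, Y2, HubA}.
Min-cut edges: Depot→Jct1 (2), HubA→Port (2); capacity 2 + 2 = 4.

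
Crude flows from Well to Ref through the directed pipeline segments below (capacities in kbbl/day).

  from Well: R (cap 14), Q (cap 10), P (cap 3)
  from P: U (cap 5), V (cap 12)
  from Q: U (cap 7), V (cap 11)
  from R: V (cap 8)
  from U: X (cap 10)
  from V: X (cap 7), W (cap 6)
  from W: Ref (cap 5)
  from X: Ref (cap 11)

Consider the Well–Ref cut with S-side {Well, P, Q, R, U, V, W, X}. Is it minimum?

Yes — it is a minimum cut (capacity 16).

Given cut capacity: 5 + 11 = 16.
Augment Well→P→U→X→Ref: bottleneck 3, flow now 3.
Augment Well→Q→U→X→Ref: bottleneck 7, flow now 10.
Augment Well→Q→V→W→Ref: bottleneck 3, flow now 13.
Augment Well→R→V→W→Ref: bottleneck 2, flow now 15.
Augment Well→R→V→X→Ref: bottleneck 1, flow now 16.
No augmenting path remains; maximum flow = 16.
Cut capacity 16 equals the max flow, so it is a minimum cut.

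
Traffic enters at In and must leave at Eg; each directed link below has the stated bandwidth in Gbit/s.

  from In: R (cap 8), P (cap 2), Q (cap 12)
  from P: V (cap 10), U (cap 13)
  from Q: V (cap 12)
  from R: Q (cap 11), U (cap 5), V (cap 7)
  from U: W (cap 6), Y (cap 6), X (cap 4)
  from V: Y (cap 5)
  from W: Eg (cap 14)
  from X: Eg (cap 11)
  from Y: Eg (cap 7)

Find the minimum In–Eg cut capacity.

12

Augment In→P→U→W→Eg: bottleneck 2, flow now 2.
Augment In→Q→V→Y→Eg: bottleneck 5, flow now 7.
Augment In→R→U→W→Eg: bottleneck 4, flow now 11.
Augment In→R→U→X→Eg: bottleneck 1, flow now 12.
No augmenting path remains; maximum flow = 12.
By max-flow min-cut, the minimum cut capacity equals the max flow.
In the residual graph, reachable from In: {In, Q, R, V}.
Min-cut edges: In→P (2), R→U (5), V→Y (5); capacity 2 + 5 + 5 = 12.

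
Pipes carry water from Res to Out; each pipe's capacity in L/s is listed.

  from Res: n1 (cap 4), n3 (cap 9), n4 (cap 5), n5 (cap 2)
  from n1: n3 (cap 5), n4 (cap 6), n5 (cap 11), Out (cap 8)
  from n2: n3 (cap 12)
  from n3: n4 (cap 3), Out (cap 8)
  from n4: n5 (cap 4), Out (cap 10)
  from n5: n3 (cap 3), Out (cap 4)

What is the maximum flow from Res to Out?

Augment Res→n1→Out: bottleneck 4, flow now 4.
Augment Res→n3→Out: bottleneck 8, flow now 12.
Augment Res→n4→Out: bottleneck 5, flow now 17.
Augment Res→n5→Out: bottleneck 2, flow now 19.
Augment Res→n3→n4→Out: bottleneck 1, flow now 20.
No augmenting path remains; maximum flow = 20.
In the residual graph, reachable from Res: {Res}.
Min-cut edges: Res→n1 (4), Res→n3 (9), Res→n4 (5), Res→n5 (2); capacity 4 + 9 + 5 + 2 = 20.
This cut is saturated, so no flow can exceed 20.

20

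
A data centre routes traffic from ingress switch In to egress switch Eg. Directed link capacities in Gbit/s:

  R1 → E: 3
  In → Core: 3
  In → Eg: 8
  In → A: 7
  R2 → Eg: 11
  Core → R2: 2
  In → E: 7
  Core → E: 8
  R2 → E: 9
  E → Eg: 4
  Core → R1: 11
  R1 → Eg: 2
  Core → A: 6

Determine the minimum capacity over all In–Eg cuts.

Augment In→Eg: bottleneck 8, flow now 8.
Augment In→E→Eg: bottleneck 4, flow now 12.
Augment In→Core→R1→Eg: bottleneck 2, flow now 14.
Augment In→Core→R2→Eg: bottleneck 1, flow now 15.
No augmenting path remains; maximum flow = 15.
By max-flow min-cut, the minimum cut capacity equals the max flow.
In the residual graph, reachable from In: {In, A, E}.
Min-cut edges: In→Core (3), In→Eg (8), E→Eg (4); capacity 3 + 8 + 4 = 15.

15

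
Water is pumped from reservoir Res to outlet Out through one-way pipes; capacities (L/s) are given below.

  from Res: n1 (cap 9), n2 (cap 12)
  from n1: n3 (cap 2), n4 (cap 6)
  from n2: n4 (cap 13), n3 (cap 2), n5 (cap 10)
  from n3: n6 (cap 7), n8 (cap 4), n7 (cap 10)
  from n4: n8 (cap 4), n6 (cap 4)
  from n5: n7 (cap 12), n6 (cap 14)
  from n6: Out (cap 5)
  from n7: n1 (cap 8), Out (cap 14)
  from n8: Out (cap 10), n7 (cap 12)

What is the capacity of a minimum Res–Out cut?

Augment Res→n1→n3→n6→Out: bottleneck 2, flow now 2.
Augment Res→n1→n4→n6→Out: bottleneck 3, flow now 5.
Augment Res→n1→n4→n8→Out: bottleneck 3, flow now 8.
Augment Res→n2→n3→n7→Out: bottleneck 2, flow now 10.
Augment Res→n2→n4→n8→Out: bottleneck 1, flow now 11.
Augment Res→n2→n5→n7→Out: bottleneck 9, flow now 20.
No augmenting path remains; maximum flow = 20.
By max-flow min-cut, the minimum cut capacity equals the max flow.
In the residual graph, reachable from Res: {Res, n1}.
Min-cut edges: Res→n2 (12), n1→n3 (2), n1→n4 (6); capacity 12 + 2 + 6 = 20.

20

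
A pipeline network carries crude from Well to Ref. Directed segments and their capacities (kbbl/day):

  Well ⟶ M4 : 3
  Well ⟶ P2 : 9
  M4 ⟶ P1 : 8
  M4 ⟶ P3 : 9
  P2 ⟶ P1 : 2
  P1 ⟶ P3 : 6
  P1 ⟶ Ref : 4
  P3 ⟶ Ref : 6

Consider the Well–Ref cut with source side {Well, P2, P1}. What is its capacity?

Edges leaving {Well, P2, P1}: Well→M4 (3), P1→P3 (6), P1→Ref (4).
Cut capacity = 3 + 6 + 4 = 13.

13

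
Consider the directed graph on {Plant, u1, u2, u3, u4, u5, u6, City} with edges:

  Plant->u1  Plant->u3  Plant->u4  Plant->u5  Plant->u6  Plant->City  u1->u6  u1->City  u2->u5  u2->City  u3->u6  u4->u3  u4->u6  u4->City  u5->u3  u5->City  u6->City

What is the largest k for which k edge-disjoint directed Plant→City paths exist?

5

Assign every edge capacity 1; by Menger, the answer equals the max flow.
Path Plant→City (+1); total 1.
Path Plant→u1→City (+1); total 2.
Path Plant→u4→City (+1); total 3.
Path Plant→u5→City (+1); total 4.
Path Plant→u6→City (+1); total 5.
No residual Plant→City path; max flow = 5.
Certifying cut of size 5: {Plant→City, Plant→u1, Plant→u4, Plant→u5, u6→City}.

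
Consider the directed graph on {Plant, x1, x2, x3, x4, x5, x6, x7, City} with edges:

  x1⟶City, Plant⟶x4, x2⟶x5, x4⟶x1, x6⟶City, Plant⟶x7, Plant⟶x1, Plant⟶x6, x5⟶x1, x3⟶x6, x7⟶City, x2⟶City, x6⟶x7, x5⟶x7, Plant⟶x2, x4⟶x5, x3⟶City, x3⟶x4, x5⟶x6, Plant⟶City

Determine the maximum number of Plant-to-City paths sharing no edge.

Assign every edge capacity 1; by Menger, the answer equals the max flow.
Path Plant→City (+1); total 1.
Path Plant→x1→City (+1); total 2.
Path Plant→x2→City (+1); total 3.
Path Plant→x6→City (+1); total 4.
Path Plant→x7→City (+1); total 5.
No residual Plant→City path; max flow = 5.
Certifying cut of size 5: {Plant→City, Plant→x2, x1→City, x6→City, x7→City}.

5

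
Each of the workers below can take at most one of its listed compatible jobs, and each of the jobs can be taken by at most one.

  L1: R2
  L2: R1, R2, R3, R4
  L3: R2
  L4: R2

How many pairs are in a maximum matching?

2

Unit-capacity flow: source→left, listed edges, right→sink; max matching = max flow.
Augmenting path L1→R2 (+1); matched 1.
Augmenting path L2→R1 (+1); matched 2.
No augmenting path remains; maximum matching = 2.
König certificate: {L2, R2} is a vertex cover of size 2 (every listed pair touches it), so no matching can be larger.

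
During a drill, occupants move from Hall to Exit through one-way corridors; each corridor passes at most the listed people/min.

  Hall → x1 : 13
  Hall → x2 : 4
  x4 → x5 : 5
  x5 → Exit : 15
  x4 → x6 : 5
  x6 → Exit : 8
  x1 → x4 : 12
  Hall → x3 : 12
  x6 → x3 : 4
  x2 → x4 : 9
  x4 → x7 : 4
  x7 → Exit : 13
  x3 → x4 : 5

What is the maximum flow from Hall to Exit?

Augment Hall→x1→x4→x5→Exit: bottleneck 5, flow now 5.
Augment Hall→x1→x4→x6→Exit: bottleneck 5, flow now 10.
Augment Hall→x1→x4→x7→Exit: bottleneck 2, flow now 12.
Augment Hall→x2→x4→x7→Exit: bottleneck 2, flow now 14.
No augmenting path remains; maximum flow = 14.
In the residual graph, reachable from Hall: {Hall, x1, x2, x3, x4}.
Min-cut edges: x4→x5 (5), x4→x6 (5), x4→x7 (4); capacity 5 + 5 + 4 = 14.
This cut is saturated, so no flow can exceed 14.

14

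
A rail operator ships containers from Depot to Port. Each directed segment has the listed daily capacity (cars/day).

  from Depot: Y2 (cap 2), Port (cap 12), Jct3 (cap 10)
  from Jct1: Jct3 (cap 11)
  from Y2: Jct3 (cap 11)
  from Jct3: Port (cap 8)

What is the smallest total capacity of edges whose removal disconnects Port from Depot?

Augment Depot→Port: bottleneck 12, flow now 12.
Augment Depot→Jct3→Port: bottleneck 8, flow now 20.
No augmenting path remains; maximum flow = 20.
By max-flow min-cut, the minimum cut capacity equals the max flow.
In the residual graph, reachable from Depot: {Depot, Y2, Jct3}.
Min-cut edges: Depot→Port (12), Jct3→Port (8); capacity 12 + 8 = 20.

20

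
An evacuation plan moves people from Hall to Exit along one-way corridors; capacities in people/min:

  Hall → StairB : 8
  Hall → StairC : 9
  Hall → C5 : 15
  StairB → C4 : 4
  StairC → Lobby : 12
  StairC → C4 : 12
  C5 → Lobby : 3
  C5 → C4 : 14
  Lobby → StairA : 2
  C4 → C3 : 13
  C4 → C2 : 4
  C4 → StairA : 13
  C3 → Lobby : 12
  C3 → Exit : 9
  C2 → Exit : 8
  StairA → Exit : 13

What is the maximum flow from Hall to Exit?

26

Augment Hall→StairB→C4→C3→Exit: bottleneck 4, flow now 4.
Augment Hall→StairC→Lobby→StairA→Exit: bottleneck 2, flow now 6.
Augment Hall→StairC→C4→C3→Exit: bottleneck 5, flow now 11.
Augment Hall→StairC→C4→C2→Exit: bottleneck 2, flow now 13.
Augment Hall→C5→C4→C2→Exit: bottleneck 2, flow now 15.
Augment Hall→C5→C4→StairA→Exit: bottleneck 11, flow now 26.
No augmenting path remains; maximum flow = 26.
In the residual graph, reachable from Hall: {Hall, StairB, StairC, C5, Lobby, C4, C3, StairA}.
Min-cut edges: C4→C2 (4), C3→Exit (9), StairA→Exit (13); capacity 4 + 9 + 13 = 26.
This cut is saturated, so no flow can exceed 26.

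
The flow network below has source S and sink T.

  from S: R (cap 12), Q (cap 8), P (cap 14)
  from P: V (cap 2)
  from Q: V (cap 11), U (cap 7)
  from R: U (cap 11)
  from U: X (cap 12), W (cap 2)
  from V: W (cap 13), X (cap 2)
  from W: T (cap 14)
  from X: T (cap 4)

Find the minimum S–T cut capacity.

16

Augment S→P→V→W→T: bottleneck 2, flow now 2.
Augment S→Q→U→W→T: bottleneck 2, flow now 4.
Augment S→Q→U→X→T: bottleneck 4, flow now 8.
Augment S→Q→V→W→T: bottleneck 2, flow now 10.
Augment S→R→U→Q→V→W→T: bottleneck 6, flow now 16. (uses reverse residual edge)
No augmenting path remains; maximum flow = 16.
By max-flow min-cut, the minimum cut capacity equals the max flow.
In the residual graph, reachable from S: {S, P, R, U, X}.
Min-cut edges: S→Q (8), P→V (2), U→W (2), X→T (4); capacity 8 + 2 + 2 + 4 = 16.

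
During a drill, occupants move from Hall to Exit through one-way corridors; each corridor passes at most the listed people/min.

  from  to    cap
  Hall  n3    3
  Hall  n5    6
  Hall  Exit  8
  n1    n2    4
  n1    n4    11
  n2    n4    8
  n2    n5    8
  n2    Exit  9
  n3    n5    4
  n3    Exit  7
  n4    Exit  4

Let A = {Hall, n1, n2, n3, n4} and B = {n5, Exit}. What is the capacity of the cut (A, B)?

46

Edges leaving {Hall, n1, n2, n3, n4}: Hall→n5 (6), Hall→Exit (8), n2→n5 (8), n2→Exit (9), n3→n5 (4), n3→Exit (7), n4→Exit (4).
Cut capacity = 6 + 8 + 8 + 9 + 4 + 7 + 4 = 46.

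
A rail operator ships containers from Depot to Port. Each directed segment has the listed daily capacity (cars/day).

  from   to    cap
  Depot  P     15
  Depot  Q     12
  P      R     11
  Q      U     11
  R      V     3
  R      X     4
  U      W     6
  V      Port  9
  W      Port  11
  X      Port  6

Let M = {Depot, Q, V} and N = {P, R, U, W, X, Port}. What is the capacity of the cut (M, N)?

Edges leaving {Depot, Q, V}: Depot→P (15), Q→U (11), V→Port (9).
Cut capacity = 15 + 11 + 9 = 35.

35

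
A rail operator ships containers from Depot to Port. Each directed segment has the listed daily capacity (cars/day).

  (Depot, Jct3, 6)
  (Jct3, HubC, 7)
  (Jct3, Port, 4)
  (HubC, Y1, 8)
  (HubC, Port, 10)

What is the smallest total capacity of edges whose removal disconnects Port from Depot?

6

Augment Depot→Jct3→Port: bottleneck 4, flow now 4.
Augment Depot→Jct3→HubC→Port: bottleneck 2, flow now 6.
No augmenting path remains; maximum flow = 6.
By max-flow min-cut, the minimum cut capacity equals the max flow.
In the residual graph, reachable from Depot: {Depot}.
Min-cut edges: Depot→Jct3 (6); capacity 6 = 6.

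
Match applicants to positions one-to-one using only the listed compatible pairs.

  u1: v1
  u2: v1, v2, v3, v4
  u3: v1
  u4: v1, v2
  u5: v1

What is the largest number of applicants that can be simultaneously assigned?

Unit-capacity flow: source→left, listed edges, right→sink; max matching = max flow.
Augmenting path u1→v1 (+1); matched 1.
Augmenting path u2→v2 (+1); matched 2.
Augmenting path u4→v2→u2→v3 (+1); matched 3.
No augmenting path remains; maximum matching = 3.
König certificate: {u2, u4, v1} is a vertex cover of size 3 (every listed pair touches it), so no matching can be larger.

3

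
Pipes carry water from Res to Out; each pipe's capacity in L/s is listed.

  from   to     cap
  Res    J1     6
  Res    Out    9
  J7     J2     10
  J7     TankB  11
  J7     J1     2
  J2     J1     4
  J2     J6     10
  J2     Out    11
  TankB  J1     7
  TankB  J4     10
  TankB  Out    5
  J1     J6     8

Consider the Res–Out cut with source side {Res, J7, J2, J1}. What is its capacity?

Edges leaving {Res, J7, J2, J1}: Res→Out (9), J7→TankB (11), J2→J6 (10), J2→Out (11), J1→J6 (8).
Cut capacity = 9 + 11 + 10 + 11 + 8 = 49.

49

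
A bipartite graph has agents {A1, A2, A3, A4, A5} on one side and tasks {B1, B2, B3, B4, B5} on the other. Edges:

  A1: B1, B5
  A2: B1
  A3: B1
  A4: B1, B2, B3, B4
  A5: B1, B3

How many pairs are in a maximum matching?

Unit-capacity flow: source→left, listed edges, right→sink; max matching = max flow.
Augmenting path A1→B1 (+1); matched 1.
Augmenting path A4→B2 (+1); matched 2.
Augmenting path A5→B3 (+1); matched 3.
Augmenting path A2→B1→A1→B5 (+1); matched 4.
No augmenting path remains; maximum matching = 4.
König certificate: {A1, A4, A5, B1} is a vertex cover of size 4 (every listed pair touches it), so no matching can be larger.

4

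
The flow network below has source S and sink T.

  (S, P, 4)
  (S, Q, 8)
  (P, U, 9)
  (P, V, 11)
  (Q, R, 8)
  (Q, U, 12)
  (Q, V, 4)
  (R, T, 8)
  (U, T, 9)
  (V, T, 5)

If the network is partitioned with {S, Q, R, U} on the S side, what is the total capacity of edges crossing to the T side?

Edges leaving {S, Q, R, U}: S→P (4), Q→V (4), R→T (8), U→T (9).
Cut capacity = 4 + 4 + 8 + 9 = 25.

25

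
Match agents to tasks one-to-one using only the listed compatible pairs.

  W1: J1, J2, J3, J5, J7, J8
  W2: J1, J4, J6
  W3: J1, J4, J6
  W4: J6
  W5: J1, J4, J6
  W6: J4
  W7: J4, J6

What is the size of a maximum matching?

4

Unit-capacity flow: source→left, listed edges, right→sink; max matching = max flow.
Augmenting path W1→J1 (+1); matched 1.
Augmenting path W2→J4 (+1); matched 2.
Augmenting path W3→J6 (+1); matched 3.
Augmenting path W5→J1→W1→J2 (+1); matched 4.
No augmenting path remains; maximum matching = 4.
König certificate: {W1, J1, J4, J6} is a vertex cover of size 4 (every listed pair touches it), so no matching can be larger.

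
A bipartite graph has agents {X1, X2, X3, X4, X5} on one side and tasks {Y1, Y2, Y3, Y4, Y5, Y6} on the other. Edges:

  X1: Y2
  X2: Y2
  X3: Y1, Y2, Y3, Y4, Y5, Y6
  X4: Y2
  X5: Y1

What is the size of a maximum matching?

Unit-capacity flow: source→left, listed edges, right→sink; max matching = max flow.
Augmenting path X1→Y2 (+1); matched 1.
Augmenting path X3→Y1 (+1); matched 2.
Augmenting path X5→Y1→X3→Y3 (+1); matched 3.
No augmenting path remains; maximum matching = 3.
König certificate: {X3, X5, Y2} is a vertex cover of size 3 (every listed pair touches it), so no matching can be larger.

3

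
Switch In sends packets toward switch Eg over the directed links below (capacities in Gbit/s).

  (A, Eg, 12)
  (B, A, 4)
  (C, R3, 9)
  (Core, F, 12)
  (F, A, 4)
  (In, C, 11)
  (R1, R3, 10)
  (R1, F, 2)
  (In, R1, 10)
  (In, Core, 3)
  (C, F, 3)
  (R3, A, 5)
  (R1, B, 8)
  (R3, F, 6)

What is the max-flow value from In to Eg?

Augment In→C→R3→A→Eg: bottleneck 5, flow now 5.
Augment In→C→F→A→Eg: bottleneck 3, flow now 8.
Augment In→Core→F→A→Eg: bottleneck 1, flow now 9.
Augment In→R1→B→A→Eg: bottleneck 3, flow now 12.
No augmenting path remains; maximum flow = 12.
In the residual graph, reachable from In: {In, C, Core, R1, B, R3, F, A}.
Min-cut edges: A→Eg (12); capacity 12 = 12.
This cut is saturated, so no flow can exceed 12.

12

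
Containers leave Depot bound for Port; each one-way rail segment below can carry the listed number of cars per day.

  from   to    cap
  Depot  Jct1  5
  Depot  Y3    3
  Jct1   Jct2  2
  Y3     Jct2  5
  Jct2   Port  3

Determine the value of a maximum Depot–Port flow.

3

Augment Depot→Jct1→Jct2→Port: bottleneck 2, flow now 2.
Augment Depot→Y3→Jct2→Port: bottleneck 1, flow now 3.
No augmenting path remains; maximum flow = 3.
In the residual graph, reachable from Depot: {Depot, Jct1, Y3, Jct2}.
Min-cut edges: Jct2→Port (3); capacity 3 = 3.
This cut is saturated, so no flow can exceed 3.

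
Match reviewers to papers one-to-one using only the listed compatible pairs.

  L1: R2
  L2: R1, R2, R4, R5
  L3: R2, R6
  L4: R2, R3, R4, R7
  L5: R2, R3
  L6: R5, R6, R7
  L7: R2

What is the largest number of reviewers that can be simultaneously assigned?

6

Unit-capacity flow: source→left, listed edges, right→sink; max matching = max flow.
Augmenting path L1→R2 (+1); matched 1.
Augmenting path L2→R1 (+1); matched 2.
Augmenting path L3→R6 (+1); matched 3.
Augmenting path L4→R3 (+1); matched 4.
Augmenting path L6→R5 (+1); matched 5.
Augmenting path L5→R3→L4→R4 (+1); matched 6.
No augmenting path remains; maximum matching = 6.
König certificate: {L2, L3, L4, L5, L6, R2} is a vertex cover of size 6 (every listed pair touches it), so no matching can be larger.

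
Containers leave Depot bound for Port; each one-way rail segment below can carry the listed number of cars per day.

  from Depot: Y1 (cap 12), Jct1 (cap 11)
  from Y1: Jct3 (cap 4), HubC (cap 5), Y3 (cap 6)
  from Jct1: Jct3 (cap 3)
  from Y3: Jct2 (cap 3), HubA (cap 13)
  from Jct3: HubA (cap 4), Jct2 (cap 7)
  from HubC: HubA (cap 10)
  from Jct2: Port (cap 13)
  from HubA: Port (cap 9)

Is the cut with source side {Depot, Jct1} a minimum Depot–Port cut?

Yes — it is a minimum cut (capacity 15).

Given cut capacity: 12 + 3 = 15.
Augment Depot→Y1→Y3→Jct2→Port: bottleneck 3, flow now 3.
Augment Depot→Y1→Y3→HubA→Port: bottleneck 3, flow now 6.
Augment Depot→Y1→Jct3→Jct2→Port: bottleneck 4, flow now 10.
Augment Depot→Y1→HubC→HubA→Port: bottleneck 2, flow now 12.
Augment Depot→Jct1→Jct3→Jct2→Port: bottleneck 3, flow now 15.
No augmenting path remains; maximum flow = 15.
Cut capacity 15 equals the max flow, so it is a minimum cut.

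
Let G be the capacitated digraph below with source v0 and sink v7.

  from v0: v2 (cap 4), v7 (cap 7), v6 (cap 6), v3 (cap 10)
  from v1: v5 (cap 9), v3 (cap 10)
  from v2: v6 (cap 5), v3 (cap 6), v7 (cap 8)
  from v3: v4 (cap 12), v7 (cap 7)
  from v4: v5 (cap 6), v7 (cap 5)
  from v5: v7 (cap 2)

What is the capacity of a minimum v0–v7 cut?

21

Augment v0→v7: bottleneck 7, flow now 7.
Augment v0→v2→v7: bottleneck 4, flow now 11.
Augment v0→v3→v7: bottleneck 7, flow now 18.
Augment v0→v3→v4→v7: bottleneck 3, flow now 21.
No augmenting path remains; maximum flow = 21.
By max-flow min-cut, the minimum cut capacity equals the max flow.
In the residual graph, reachable from v0: {v0, v6}.
Min-cut edges: v0→v2 (4), v0→v3 (10), v0→v7 (7); capacity 4 + 10 + 7 = 21.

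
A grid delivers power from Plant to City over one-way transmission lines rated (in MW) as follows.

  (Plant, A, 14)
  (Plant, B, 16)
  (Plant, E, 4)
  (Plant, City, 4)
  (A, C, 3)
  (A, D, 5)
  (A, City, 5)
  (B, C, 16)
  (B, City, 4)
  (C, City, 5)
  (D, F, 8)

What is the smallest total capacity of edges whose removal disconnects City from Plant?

18

Augment Plant→City: bottleneck 4, flow now 4.
Augment Plant→A→City: bottleneck 5, flow now 9.
Augment Plant→B→City: bottleneck 4, flow now 13.
Augment Plant→A→C→City: bottleneck 3, flow now 16.
Augment Plant→B→C→City: bottleneck 2, flow now 18.
No augmenting path remains; maximum flow = 18.
By max-flow min-cut, the minimum cut capacity equals the max flow.
In the residual graph, reachable from Plant: {Plant, A, B, C, D, E, F}.
Min-cut edges: Plant→City (4), A→City (5), B→City (4), C→City (5); capacity 4 + 5 + 4 + 5 = 18.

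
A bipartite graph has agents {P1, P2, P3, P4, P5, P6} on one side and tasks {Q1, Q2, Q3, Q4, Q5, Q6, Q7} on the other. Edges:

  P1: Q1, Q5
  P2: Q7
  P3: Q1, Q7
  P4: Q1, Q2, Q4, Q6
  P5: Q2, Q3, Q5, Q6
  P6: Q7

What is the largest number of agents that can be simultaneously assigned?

5

Unit-capacity flow: source→left, listed edges, right→sink; max matching = max flow.
Augmenting path P1→Q1 (+1); matched 1.
Augmenting path P2→Q7 (+1); matched 2.
Augmenting path P4→Q2 (+1); matched 3.
Augmenting path P5→Q3 (+1); matched 4.
Augmenting path P3→Q1→P1→Q5 (+1); matched 5.
No augmenting path remains; maximum matching = 5.
König certificate: {P1, P3, P4, P5, Q7} is a vertex cover of size 5 (every listed pair touches it), so no matching can be larger.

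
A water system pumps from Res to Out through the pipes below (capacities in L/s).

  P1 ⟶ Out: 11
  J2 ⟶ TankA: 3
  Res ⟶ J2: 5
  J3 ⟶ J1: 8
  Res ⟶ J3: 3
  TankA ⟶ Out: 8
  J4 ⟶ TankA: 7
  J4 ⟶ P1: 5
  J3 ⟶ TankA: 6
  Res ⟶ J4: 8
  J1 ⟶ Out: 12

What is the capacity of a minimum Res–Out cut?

Augment Res→J3→TankA→Out: bottleneck 3, flow now 3.
Augment Res→J2→TankA→Out: bottleneck 3, flow now 6.
Augment Res→J4→P1→Out: bottleneck 5, flow now 11.
Augment Res→J4→TankA→Out: bottleneck 2, flow now 13.
Augment Res→J4→TankA→J3→J1→Out: bottleneck 1, flow now 14. (uses reverse residual edge)
No augmenting path remains; maximum flow = 14.
By max-flow min-cut, the minimum cut capacity equals the max flow.
In the residual graph, reachable from Res: {Res, J2}.
Min-cut edges: Res→J3 (3), Res→J4 (8), J2→TankA (3); capacity 3 + 8 + 3 = 14.

14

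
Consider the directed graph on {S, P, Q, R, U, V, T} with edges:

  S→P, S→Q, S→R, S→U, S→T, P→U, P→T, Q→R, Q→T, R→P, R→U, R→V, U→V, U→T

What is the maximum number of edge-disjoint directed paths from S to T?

Assign every edge capacity 1; by Menger, the answer equals the max flow.
Path S→T (+1); total 1.
Path S→P→T (+1); total 2.
Path S→Q→T (+1); total 3.
Path S→U→T (+1); total 4.
No residual S→T path; max flow = 4.
Certifying cut of size 4: {P→T, S→Q, S→T, U→T}.

4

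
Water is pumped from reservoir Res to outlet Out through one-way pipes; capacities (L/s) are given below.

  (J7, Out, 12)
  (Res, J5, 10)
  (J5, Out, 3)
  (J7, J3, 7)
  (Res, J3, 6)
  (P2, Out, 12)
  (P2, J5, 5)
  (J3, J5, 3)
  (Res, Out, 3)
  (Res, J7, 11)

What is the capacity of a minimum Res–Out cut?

17

Augment Res→Out: bottleneck 3, flow now 3.
Augment Res→J7→Out: bottleneck 11, flow now 14.
Augment Res→J5→Out: bottleneck 3, flow now 17.
No augmenting path remains; maximum flow = 17.
By max-flow min-cut, the minimum cut capacity equals the max flow.
In the residual graph, reachable from Res: {Res, J3, J5}.
Min-cut edges: Res→J7 (11), Res→Out (3), J5→Out (3); capacity 11 + 3 + 3 = 17.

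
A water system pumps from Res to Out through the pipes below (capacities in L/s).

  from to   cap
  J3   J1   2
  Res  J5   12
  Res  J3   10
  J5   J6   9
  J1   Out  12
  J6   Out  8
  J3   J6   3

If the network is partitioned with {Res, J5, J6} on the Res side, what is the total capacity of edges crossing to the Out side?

18

Edges leaving {Res, J5, J6}: Res→J3 (10), J6→Out (8).
Cut capacity = 10 + 8 = 18.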